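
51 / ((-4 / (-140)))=1785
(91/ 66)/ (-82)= -91/ 5412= -0.02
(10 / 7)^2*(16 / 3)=10.88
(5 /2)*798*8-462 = 15498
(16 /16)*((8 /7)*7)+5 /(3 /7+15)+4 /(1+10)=10321 /1188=8.69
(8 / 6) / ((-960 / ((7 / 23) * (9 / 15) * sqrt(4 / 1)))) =-7 / 13800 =-0.00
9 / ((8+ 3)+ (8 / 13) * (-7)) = 39 / 29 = 1.34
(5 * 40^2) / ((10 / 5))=4000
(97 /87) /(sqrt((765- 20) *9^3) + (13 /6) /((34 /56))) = -300118 /40964906449 + 2270673 *sqrt(745) /40964906449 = 0.00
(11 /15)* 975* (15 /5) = 2145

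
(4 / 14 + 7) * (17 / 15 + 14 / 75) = 1683 / 175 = 9.62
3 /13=0.23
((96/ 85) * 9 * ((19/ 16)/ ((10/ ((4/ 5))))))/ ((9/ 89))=20292/ 2125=9.55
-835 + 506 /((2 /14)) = 2707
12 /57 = 4 /19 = 0.21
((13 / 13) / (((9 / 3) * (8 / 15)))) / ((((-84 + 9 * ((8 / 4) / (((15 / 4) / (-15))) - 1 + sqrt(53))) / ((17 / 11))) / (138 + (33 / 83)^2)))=-134834225 / 140425376 - 80900535 * sqrt(53) / 1544679136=-1.34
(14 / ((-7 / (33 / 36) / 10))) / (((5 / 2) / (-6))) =44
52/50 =26/25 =1.04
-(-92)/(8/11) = 253/2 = 126.50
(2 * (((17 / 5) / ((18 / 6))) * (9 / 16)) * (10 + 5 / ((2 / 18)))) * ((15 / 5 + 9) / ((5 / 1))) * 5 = 1683 / 2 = 841.50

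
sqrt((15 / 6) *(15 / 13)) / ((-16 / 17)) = -85 *sqrt(78) / 416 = -1.80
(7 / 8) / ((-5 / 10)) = -7 / 4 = -1.75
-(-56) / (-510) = -28 / 255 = -0.11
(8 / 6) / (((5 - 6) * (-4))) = 1 / 3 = 0.33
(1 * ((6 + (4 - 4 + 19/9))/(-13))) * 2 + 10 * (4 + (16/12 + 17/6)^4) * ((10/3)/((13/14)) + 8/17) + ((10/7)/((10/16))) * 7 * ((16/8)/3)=1332908921/107406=12410.00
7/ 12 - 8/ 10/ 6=9/ 20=0.45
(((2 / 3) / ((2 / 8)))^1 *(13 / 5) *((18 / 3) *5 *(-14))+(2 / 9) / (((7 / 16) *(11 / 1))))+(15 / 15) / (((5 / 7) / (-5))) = -2022835 / 693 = -2918.95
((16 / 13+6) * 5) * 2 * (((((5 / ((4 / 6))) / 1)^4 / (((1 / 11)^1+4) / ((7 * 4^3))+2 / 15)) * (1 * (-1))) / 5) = -43970850000 / 136903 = -321182.52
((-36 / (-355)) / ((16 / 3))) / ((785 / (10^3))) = 270 / 11147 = 0.02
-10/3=-3.33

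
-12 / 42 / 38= -1 / 133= -0.01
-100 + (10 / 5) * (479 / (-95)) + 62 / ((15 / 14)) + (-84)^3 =-168935522 / 285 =-592756.22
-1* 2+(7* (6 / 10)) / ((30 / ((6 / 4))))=-179 / 100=-1.79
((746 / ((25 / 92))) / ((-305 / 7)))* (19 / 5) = -9128056 / 38125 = -239.42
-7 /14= -1 /2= -0.50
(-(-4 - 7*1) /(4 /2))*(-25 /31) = -275 /62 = -4.44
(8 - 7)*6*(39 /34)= 6.88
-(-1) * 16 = 16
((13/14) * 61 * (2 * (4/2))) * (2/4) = 793/7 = 113.29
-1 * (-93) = 93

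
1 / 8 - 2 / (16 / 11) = -5 / 4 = -1.25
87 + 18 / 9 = 89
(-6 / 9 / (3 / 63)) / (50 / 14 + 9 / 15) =-245 / 73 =-3.36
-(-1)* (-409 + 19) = -390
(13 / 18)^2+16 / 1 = 5353 / 324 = 16.52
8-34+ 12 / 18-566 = -1774 / 3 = -591.33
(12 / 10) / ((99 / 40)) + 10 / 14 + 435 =100762 / 231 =436.20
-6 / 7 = -0.86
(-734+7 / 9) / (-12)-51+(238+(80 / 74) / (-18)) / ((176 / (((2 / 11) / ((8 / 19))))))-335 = -1254489455 / 3868128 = -324.31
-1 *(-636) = 636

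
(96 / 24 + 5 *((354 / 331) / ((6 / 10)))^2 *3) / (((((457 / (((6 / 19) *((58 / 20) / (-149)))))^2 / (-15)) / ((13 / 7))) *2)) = -835352745552 / 6418538798794959515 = -0.00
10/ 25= 2/ 5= 0.40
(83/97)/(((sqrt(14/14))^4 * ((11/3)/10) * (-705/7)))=-1162/50149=-0.02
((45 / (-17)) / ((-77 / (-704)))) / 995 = -576 / 23681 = -0.02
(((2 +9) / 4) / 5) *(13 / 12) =143 / 240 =0.60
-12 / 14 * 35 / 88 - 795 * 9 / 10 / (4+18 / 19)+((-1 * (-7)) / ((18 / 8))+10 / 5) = -650732 / 4653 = -139.85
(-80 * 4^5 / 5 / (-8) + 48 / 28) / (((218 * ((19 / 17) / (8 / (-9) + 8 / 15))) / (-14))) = 3902656 / 93195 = 41.88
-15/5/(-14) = 3/14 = 0.21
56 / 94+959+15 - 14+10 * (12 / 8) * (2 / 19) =859222 / 893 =962.17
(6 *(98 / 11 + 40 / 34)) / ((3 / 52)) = 196144 / 187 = 1048.90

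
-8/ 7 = -1.14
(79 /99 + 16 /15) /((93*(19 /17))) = 15691 /874665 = 0.02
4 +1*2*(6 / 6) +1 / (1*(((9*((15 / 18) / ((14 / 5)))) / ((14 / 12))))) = 1448 / 225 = 6.44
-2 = -2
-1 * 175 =-175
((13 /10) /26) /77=1 /1540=0.00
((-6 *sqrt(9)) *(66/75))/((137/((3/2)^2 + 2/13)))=-0.28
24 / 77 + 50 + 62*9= 46840 / 77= 608.31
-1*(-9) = 9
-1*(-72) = 72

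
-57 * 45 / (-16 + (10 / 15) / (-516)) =397062 / 2477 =160.30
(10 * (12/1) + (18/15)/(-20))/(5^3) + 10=10.96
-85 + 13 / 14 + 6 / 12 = -585 / 7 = -83.57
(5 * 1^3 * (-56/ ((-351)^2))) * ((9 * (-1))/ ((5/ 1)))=56/ 13689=0.00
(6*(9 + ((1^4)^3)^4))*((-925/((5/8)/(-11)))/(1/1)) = 976800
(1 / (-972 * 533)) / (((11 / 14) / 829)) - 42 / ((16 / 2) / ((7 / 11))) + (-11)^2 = 670508257 / 5698836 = 117.66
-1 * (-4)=4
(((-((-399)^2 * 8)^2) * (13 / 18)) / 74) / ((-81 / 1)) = 65083349968 / 333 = 195445495.40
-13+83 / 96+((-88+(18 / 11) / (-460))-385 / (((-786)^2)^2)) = -96697187527323409 / 965629900968480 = -100.14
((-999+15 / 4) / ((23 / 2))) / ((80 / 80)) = -3981 / 46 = -86.54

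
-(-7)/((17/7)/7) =343/17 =20.18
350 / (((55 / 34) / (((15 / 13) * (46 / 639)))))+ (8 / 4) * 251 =519.97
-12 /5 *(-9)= 108 /5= 21.60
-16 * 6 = -96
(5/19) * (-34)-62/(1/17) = -20196/19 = -1062.95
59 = 59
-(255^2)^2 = -4228250625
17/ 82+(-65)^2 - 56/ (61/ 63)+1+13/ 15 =312817921/ 75030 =4169.24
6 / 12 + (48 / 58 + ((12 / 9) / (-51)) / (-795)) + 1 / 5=10777093 / 7054830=1.53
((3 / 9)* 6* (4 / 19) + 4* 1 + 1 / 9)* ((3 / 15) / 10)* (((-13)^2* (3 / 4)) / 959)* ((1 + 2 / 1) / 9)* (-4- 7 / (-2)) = -0.00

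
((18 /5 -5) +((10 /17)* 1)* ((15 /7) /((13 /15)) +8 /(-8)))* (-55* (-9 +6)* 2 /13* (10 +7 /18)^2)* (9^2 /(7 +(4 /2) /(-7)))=-280280649 /15886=-17643.25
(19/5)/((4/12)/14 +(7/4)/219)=38836/325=119.50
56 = 56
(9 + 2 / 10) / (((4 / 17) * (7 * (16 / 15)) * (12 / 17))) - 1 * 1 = 5751 / 896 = 6.42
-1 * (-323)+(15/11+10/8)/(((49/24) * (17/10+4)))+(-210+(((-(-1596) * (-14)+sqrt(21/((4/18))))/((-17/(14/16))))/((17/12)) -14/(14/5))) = 2722968284/2959649 -63 * sqrt(42)/1156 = 919.68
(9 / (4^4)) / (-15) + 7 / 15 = 1783 / 3840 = 0.46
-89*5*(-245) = 109025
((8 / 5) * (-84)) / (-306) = 112 / 255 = 0.44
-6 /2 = -3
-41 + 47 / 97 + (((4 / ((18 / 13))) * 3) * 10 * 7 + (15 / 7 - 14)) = 1129097 / 2037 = 554.29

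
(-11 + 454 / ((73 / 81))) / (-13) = -2767 / 73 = -37.90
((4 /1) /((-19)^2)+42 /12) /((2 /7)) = 17745 /1444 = 12.29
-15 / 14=-1.07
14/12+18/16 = 55/24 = 2.29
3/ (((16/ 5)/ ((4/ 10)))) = 3/ 8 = 0.38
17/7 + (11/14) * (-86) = -456/7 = -65.14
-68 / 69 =-0.99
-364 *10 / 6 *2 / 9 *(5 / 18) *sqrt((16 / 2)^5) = -1164800 *sqrt(2) / 243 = -6778.91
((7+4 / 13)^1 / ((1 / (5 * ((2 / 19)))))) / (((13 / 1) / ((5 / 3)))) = 0.49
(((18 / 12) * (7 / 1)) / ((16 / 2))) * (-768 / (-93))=336 / 31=10.84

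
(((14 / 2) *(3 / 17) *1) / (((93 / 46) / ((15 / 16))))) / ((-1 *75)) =-161 / 21080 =-0.01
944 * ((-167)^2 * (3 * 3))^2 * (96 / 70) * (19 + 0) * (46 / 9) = 277225425252997632 / 35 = 7920726435799932.34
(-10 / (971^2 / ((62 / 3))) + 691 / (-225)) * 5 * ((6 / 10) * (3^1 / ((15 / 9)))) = -1954648893 / 117855125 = -16.59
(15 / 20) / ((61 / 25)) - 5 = -1145 / 244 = -4.69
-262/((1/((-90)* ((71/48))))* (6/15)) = 697575/8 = 87196.88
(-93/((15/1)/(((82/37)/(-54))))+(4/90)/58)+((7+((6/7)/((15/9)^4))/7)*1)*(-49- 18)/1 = -416831006827/887236875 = -469.81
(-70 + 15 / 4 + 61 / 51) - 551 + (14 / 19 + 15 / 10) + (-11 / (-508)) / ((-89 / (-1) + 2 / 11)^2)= -48463326466591 / 78954021162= -613.82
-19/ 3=-6.33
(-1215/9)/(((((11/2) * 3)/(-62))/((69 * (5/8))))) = 481275/22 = 21876.14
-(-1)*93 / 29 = 93 / 29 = 3.21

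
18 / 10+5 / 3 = 52 / 15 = 3.47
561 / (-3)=-187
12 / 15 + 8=8.80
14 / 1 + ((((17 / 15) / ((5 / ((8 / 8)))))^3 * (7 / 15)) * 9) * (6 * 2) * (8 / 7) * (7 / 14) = 3359858 / 234375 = 14.34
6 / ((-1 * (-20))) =3 / 10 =0.30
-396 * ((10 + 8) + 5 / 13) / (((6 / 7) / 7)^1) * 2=-1545852 / 13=-118911.69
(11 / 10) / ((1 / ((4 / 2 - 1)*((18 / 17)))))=99 / 85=1.16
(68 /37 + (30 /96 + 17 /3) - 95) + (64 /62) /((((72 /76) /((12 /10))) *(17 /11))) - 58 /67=-9113950471 /104514640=-87.20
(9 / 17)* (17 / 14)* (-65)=-585 / 14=-41.79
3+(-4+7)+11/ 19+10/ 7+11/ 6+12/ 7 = 9221/ 798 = 11.56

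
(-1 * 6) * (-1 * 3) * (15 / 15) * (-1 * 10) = -180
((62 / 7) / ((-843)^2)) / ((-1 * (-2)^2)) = -0.00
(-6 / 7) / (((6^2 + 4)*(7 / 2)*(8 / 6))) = -9 / 1960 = -0.00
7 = 7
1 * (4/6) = 2/3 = 0.67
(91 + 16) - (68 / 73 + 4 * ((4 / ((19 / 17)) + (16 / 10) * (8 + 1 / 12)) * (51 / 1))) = -22624999 / 6935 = -3262.44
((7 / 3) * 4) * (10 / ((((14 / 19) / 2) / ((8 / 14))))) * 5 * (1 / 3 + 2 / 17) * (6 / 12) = 174800 / 1071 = 163.21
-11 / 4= -2.75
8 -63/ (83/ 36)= -1604/ 83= -19.33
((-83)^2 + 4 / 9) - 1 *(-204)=63841 / 9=7093.44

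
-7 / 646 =-0.01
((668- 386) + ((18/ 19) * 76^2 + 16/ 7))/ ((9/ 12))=161176/ 21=7675.05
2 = 2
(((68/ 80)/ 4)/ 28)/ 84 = 0.00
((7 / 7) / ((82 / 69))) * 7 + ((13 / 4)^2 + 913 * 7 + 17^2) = 4392873 / 656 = 6696.45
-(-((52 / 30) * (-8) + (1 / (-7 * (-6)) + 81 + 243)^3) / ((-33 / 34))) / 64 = -214238436844909 / 391184640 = -547665.77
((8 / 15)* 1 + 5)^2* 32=220448 / 225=979.77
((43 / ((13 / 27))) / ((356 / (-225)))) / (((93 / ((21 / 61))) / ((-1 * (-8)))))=-3657150 / 2187887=-1.67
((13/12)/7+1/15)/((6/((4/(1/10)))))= 31/21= 1.48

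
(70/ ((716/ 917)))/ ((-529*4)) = -32095/ 757528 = -0.04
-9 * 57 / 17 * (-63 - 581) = 330372 / 17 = 19433.65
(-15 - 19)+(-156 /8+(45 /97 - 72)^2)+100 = 97174479 /18818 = 5163.91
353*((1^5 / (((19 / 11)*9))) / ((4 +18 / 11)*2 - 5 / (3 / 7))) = -42713 / 741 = -57.64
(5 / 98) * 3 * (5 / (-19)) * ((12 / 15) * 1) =-0.03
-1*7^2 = -49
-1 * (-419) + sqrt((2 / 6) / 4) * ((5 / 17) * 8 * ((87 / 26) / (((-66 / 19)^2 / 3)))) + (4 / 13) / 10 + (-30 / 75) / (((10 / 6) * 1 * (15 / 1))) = 52345 * sqrt(3) / 160446 + 680899 / 1625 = 419.58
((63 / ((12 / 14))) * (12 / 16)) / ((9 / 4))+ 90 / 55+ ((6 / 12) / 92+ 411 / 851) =1993875 / 74888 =26.62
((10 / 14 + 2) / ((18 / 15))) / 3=95 / 126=0.75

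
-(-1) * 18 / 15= 6 / 5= 1.20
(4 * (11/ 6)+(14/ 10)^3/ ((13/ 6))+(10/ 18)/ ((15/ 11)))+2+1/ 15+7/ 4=2250589/ 175500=12.82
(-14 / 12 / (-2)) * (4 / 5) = 7 / 15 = 0.47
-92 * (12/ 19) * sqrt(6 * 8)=-4416 * sqrt(3)/ 19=-402.57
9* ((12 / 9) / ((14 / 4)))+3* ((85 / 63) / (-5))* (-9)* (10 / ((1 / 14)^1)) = 7164 / 7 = 1023.43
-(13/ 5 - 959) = 956.40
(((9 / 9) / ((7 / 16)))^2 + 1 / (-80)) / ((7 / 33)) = 674223 / 27440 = 24.57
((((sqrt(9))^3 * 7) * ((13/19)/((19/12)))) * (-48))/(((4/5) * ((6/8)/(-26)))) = 61326720/361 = 169880.11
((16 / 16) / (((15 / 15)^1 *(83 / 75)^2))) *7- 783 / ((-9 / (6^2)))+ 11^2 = 22449292 / 6889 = 3258.72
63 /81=7 /9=0.78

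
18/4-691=-1373/2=-686.50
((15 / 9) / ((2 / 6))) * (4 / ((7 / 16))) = 320 / 7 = 45.71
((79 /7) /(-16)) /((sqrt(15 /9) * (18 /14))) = -79 * sqrt(15) /720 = -0.42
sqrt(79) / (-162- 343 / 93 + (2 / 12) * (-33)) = -186 * sqrt(79) / 31841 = -0.05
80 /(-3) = -80 /3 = -26.67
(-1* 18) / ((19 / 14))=-252 / 19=-13.26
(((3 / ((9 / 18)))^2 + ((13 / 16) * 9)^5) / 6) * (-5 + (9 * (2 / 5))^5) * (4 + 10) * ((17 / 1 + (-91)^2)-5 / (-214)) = 170528906100337774591287 / 701235200000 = 243183608153.64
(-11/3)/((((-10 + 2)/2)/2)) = 11/6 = 1.83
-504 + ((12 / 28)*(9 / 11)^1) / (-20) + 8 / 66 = -2328001 / 4620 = -503.90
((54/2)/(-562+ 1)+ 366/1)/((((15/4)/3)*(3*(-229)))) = -91244/214115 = -0.43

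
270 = 270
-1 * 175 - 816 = -991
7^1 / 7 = 1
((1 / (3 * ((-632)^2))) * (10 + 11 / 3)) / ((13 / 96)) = 41 / 486798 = 0.00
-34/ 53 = -0.64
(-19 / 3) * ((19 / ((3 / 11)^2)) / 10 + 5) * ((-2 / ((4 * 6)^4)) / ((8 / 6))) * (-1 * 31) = -1619161 / 59719680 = -0.03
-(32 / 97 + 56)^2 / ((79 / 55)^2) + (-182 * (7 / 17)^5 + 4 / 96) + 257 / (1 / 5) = -510436814687549191 / 2001029539095192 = -255.09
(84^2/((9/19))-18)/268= 7439/134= 55.51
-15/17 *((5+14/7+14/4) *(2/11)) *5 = -1575/187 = -8.42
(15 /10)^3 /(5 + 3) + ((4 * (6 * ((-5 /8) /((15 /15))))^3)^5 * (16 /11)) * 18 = -3941045013427582311 /360448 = -10933740826492.54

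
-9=-9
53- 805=-752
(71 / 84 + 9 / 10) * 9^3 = 178119 / 140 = 1272.28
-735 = -735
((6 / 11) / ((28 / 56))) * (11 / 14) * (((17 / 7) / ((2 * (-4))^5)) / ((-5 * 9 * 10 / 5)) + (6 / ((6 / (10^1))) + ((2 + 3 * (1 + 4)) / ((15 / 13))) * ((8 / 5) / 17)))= 1175322709 / 120422400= 9.76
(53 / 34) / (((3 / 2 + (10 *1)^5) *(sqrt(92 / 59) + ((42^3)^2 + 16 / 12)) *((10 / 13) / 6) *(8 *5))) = 1506158748986931 / 2719828008688461977946725351800 - 18603 *sqrt(1357) / 5439656017376923955893450703600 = 0.00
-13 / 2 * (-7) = 91 / 2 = 45.50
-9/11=-0.82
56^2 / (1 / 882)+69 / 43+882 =2766835.60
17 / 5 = 3.40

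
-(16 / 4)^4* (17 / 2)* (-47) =102272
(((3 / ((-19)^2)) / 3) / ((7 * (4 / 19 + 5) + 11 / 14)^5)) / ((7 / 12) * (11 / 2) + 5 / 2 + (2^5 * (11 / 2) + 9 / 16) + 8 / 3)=59022957056 / 282964755652920324040409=0.00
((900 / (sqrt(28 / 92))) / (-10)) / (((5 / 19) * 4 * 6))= -25.83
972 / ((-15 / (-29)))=9396 / 5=1879.20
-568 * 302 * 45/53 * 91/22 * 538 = -188956338480/583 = -324110357.60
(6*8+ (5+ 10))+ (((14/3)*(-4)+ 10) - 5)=148/3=49.33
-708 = -708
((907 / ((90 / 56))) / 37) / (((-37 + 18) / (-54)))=152376 / 3515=43.35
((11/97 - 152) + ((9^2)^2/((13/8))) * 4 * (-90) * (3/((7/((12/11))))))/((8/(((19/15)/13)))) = -417990261189/50490440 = -8278.60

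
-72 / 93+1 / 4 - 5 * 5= -3165 / 124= -25.52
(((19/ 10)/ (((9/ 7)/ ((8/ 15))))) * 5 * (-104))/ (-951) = 55328/ 128385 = 0.43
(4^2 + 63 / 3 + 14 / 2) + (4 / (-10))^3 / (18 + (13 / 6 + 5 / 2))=93494 / 2125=44.00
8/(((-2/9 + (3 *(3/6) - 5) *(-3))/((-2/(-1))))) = 1.56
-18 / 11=-1.64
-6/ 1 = -6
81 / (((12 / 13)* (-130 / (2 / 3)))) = -0.45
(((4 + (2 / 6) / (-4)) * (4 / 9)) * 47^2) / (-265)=-103823 / 7155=-14.51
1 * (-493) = -493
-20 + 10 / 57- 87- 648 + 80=-38465 / 57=-674.82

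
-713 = -713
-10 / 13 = -0.77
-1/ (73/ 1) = -1/ 73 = -0.01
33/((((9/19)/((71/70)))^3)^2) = 66292497847549373411/20841167403000000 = 3180.84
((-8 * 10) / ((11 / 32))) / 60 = -128 / 33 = -3.88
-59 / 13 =-4.54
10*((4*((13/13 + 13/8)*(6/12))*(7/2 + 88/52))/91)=2025/676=3.00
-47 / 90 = -0.52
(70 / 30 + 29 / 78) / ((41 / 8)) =844 / 1599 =0.53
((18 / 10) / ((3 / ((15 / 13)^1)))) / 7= 9 / 91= 0.10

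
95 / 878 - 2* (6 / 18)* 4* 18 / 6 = -6929 / 878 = -7.89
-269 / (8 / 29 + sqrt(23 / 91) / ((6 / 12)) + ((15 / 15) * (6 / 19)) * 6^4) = -760908026606 / 1158437357321 + 81668669 * sqrt(2093) / 2316874714642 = -0.66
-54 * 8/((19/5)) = -2160/19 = -113.68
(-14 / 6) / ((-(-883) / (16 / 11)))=-0.00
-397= -397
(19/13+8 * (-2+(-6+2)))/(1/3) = -1815/13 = -139.62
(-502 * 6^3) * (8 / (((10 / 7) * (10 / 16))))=-24288768 / 25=-971550.72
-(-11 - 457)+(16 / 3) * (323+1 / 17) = 111740 / 51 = 2190.98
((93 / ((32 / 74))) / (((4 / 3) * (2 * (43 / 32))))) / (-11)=-10323 / 1892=-5.46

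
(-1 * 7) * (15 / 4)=-105 / 4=-26.25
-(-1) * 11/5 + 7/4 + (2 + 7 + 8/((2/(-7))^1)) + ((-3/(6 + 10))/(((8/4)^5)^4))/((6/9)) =-2524971053/167772160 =-15.05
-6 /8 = -0.75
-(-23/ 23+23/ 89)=0.74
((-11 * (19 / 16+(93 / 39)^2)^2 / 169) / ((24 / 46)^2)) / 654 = -2010328155011 / 116369808482304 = -0.02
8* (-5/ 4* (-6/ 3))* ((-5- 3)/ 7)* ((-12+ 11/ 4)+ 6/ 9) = 4120/ 21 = 196.19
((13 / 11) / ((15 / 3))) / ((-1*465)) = -13 / 25575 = -0.00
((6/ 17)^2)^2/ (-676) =-324/ 14115049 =-0.00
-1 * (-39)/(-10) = -39/10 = -3.90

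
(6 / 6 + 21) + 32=54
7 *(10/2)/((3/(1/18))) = 35/54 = 0.65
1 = 1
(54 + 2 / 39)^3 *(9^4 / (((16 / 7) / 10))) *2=19917101942640 / 2197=9065590324.37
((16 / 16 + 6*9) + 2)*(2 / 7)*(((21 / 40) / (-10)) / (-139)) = 171 / 27800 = 0.01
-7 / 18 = -0.39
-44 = -44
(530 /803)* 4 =2120 /803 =2.64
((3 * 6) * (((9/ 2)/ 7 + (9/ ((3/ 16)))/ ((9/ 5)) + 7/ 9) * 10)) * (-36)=-1274040/ 7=-182005.71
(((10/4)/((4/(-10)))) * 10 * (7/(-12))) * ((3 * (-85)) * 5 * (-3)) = 1115625/8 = 139453.12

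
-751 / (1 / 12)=-9012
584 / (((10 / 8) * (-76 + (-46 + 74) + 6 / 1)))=-1168 / 105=-11.12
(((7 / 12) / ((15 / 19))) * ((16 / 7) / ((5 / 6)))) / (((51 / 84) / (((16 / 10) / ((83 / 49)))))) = 1668352 / 529125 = 3.15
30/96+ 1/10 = 33/80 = 0.41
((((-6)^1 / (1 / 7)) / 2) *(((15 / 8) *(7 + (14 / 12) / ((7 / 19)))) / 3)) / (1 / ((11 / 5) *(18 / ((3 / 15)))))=-211365 / 8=-26420.62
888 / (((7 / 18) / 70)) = 159840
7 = 7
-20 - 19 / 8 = -179 / 8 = -22.38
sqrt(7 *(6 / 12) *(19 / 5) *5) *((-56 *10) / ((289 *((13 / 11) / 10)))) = -30800 *sqrt(266) / 3757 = -133.71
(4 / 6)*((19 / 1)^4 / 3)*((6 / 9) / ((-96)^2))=130321 / 62208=2.09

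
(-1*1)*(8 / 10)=-4 / 5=-0.80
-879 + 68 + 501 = -310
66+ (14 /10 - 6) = 307 /5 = 61.40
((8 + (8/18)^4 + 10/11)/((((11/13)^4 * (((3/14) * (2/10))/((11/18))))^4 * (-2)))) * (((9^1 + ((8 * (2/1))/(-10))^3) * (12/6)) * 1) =-3162352525191580737193736205010/120373254183671877620331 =-26271222.35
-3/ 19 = -0.16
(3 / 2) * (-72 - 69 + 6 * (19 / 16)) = -3213 / 16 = -200.81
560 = 560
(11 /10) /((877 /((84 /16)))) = 231 /35080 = 0.01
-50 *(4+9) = -650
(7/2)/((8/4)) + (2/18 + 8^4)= 147523/36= 4097.86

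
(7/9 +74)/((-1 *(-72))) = 673/648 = 1.04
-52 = -52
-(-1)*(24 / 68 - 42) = -41.65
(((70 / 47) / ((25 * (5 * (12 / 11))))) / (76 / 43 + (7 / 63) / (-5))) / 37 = 903 / 5338730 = 0.00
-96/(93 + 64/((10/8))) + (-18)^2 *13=3036372/721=4211.33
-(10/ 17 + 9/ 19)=-1.06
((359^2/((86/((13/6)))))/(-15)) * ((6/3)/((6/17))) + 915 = -7236401/23220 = -311.65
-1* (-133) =133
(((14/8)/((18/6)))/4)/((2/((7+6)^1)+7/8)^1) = 91/642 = 0.14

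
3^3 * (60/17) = 1620/17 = 95.29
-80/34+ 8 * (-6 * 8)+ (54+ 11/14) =-78913/238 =-331.57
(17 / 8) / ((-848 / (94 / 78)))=-799 / 264576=-0.00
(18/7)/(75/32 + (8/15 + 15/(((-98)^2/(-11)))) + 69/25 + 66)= 14817600/412702529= 0.04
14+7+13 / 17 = 370 / 17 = 21.76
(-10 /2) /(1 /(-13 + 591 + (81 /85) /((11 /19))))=-541969 /187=-2898.23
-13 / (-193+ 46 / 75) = 0.07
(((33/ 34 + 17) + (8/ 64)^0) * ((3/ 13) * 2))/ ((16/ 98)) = 94815/ 1768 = 53.63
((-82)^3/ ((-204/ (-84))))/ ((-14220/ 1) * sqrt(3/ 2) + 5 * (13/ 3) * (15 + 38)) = 7977743592/ 9241014275 + 49394853648 * sqrt(6)/ 9241014275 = 13.96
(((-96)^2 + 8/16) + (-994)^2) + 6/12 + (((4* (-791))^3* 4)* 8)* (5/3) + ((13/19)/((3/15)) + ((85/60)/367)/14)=-1689304333090.25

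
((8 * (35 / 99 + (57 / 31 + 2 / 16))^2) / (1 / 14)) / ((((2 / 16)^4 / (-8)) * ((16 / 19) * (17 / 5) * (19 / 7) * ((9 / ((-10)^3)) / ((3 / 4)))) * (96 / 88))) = 25376617440160000 / 131006403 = 193705169.05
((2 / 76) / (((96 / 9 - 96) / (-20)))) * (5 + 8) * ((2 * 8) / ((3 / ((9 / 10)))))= 117 / 304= 0.38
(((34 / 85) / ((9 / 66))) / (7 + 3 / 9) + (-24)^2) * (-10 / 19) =-5764 / 19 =-303.37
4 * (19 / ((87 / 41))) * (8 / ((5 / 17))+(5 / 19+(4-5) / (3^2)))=3835304 / 3915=979.64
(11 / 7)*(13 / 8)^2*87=161733 / 448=361.01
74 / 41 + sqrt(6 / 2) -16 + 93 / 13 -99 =-56520 / 533 + sqrt(3) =-104.31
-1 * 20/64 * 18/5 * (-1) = 9/8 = 1.12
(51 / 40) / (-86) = -0.01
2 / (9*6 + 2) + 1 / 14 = 3 / 28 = 0.11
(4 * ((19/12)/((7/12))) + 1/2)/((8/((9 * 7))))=1431/16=89.44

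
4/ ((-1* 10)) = -2/ 5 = -0.40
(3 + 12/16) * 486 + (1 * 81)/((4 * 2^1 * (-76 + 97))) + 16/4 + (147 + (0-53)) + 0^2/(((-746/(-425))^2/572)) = 107575/56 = 1920.98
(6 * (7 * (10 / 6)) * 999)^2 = 4890204900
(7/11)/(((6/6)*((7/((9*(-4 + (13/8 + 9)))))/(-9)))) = -4293/88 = -48.78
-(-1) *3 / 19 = 3 / 19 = 0.16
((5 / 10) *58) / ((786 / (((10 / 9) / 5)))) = 29 / 3537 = 0.01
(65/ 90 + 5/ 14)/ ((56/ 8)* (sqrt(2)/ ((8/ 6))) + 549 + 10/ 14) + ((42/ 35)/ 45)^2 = 1782060892/ 666198129375 -6664* sqrt(2)/ 355305669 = 0.00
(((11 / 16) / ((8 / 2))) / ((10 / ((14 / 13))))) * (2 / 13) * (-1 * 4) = -77 / 6760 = -0.01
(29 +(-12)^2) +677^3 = 310288906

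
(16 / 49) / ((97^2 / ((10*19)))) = 3040 / 461041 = 0.01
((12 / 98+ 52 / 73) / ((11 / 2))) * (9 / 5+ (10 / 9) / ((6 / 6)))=782332 / 1770615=0.44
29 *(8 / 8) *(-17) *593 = -292349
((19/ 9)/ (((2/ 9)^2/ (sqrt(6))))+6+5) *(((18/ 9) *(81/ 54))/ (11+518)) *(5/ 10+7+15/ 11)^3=22244625/ 512072+3803830875 *sqrt(6)/ 22531168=456.98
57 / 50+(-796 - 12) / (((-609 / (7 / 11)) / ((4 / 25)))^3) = 31224154541549 / 27389609156250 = 1.14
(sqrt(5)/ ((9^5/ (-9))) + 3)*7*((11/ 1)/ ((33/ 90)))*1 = 630 -70*sqrt(5)/ 2187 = 629.93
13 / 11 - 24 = -251 / 11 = -22.82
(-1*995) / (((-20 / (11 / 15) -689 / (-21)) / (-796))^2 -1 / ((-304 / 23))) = -319592648861640 / 24316753541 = -13142.90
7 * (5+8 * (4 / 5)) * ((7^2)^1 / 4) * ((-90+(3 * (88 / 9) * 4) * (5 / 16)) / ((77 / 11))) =-7448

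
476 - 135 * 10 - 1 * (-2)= -872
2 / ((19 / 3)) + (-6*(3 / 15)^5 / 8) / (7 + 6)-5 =-14462557 / 3087500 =-4.68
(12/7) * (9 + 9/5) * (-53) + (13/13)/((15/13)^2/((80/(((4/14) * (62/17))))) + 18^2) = -895182164804/912283785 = -981.25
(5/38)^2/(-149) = -25/215156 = -0.00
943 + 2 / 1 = 945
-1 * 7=-7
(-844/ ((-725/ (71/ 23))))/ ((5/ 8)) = 479392/ 83375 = 5.75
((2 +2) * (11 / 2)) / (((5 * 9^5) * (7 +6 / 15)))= 22 / 2184813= 0.00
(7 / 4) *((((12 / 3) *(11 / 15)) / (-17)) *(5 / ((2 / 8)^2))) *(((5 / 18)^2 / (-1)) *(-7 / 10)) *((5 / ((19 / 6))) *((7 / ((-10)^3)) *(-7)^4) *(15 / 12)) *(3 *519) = 1567202329 / 23256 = 67389.16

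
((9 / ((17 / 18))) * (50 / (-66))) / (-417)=450 / 25993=0.02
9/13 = 0.69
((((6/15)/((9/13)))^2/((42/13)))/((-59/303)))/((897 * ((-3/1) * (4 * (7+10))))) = 17069/5886055350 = 0.00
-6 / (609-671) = 3 / 31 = 0.10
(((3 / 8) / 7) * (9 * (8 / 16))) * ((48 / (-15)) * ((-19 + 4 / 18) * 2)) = 1014 / 35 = 28.97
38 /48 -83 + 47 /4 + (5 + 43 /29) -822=-616639 /696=-885.98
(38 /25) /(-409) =-38 /10225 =-0.00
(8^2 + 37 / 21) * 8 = 11048 / 21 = 526.10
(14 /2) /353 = 7 /353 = 0.02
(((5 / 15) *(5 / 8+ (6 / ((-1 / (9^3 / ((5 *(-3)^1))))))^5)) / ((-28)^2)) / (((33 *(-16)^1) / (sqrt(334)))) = -52708129816245769 *sqrt(334) / 31046400000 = -31026986.14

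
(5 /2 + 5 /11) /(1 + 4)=0.59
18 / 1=18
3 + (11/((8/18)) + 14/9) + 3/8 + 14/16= 275/9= 30.56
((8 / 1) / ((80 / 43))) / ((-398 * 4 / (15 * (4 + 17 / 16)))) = -10449 / 50944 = -0.21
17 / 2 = 8.50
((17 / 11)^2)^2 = 83521 / 14641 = 5.70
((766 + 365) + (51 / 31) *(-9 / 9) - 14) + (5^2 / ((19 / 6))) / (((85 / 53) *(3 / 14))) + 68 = 12078952 / 10013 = 1206.33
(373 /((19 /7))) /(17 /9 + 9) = 3357 /266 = 12.62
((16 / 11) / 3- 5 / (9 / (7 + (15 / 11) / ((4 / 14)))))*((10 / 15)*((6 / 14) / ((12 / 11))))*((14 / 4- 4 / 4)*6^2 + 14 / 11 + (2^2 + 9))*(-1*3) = 125023 / 252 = 496.12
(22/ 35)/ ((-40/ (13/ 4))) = -143/ 2800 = -0.05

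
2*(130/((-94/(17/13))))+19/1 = 723/47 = 15.38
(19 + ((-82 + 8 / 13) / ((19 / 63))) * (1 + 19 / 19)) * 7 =-900305 / 247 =-3644.96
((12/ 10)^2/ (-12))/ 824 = -3/ 20600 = -0.00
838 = 838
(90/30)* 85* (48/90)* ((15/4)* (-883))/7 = -450330/7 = -64332.86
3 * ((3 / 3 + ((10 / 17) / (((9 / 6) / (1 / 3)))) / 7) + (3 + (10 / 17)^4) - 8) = -11.58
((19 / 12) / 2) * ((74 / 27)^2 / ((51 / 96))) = 416176 / 37179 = 11.19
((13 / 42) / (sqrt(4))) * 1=13 / 84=0.15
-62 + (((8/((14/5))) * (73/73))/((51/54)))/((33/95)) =-53.29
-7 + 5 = -2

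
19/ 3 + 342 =1045/ 3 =348.33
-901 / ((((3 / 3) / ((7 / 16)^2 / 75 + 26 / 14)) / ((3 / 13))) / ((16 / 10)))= -225198643 / 364000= -618.68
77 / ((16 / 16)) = 77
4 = 4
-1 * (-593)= 593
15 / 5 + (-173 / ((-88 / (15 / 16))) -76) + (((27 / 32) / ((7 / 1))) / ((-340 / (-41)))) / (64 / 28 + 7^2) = -1528627579 / 21482560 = -71.16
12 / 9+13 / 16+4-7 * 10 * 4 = -13145 / 48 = -273.85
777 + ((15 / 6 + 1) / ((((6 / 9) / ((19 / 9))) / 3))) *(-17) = 847 / 4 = 211.75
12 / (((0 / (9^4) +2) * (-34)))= -3 / 17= -0.18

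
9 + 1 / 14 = 127 / 14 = 9.07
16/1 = 16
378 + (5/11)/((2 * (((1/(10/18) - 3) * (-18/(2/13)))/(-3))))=1945919/5148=378.00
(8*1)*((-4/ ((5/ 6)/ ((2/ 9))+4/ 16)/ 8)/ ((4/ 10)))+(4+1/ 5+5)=67/ 10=6.70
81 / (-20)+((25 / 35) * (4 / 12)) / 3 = -5003 / 1260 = -3.97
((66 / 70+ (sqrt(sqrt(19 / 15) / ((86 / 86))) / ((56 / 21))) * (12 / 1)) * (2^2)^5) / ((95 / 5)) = 33792 / 665+ 1536 * 15^(3 / 4) * 19^(1 / 4) / 95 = 308.11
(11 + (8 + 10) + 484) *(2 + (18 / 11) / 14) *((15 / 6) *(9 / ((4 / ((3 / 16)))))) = 11288565 / 9856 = 1145.35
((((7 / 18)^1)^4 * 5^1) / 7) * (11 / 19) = 18865 / 1994544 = 0.01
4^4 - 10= 246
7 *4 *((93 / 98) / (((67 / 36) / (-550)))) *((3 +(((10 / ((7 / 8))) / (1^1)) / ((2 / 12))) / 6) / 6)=-61993800 / 3283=-18883.28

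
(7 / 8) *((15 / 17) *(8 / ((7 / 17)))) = 15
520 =520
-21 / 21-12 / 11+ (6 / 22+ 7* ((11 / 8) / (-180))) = -29647 / 15840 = -1.87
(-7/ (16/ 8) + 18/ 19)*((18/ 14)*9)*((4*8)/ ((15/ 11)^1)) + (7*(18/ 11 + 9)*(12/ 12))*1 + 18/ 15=-4516971/ 7315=-617.49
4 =4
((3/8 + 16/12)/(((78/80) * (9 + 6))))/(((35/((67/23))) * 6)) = 0.00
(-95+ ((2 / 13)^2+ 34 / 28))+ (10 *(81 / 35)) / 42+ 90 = -53181 / 16562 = -3.21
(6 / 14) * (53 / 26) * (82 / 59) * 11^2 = 788799 / 5369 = 146.92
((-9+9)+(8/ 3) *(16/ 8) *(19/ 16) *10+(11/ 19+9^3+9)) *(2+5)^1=319963/ 57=5613.39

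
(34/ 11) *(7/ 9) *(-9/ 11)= -238/ 121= -1.97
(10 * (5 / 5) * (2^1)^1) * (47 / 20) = 47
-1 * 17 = -17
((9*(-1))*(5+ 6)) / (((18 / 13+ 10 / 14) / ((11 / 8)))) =-99099 / 1528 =-64.86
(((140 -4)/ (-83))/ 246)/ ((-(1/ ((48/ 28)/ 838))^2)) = 816/ 29274270067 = 0.00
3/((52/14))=21/26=0.81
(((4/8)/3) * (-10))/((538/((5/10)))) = -0.00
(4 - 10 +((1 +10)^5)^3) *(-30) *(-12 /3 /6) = 83544963388312900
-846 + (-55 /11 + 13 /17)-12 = -862.24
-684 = -684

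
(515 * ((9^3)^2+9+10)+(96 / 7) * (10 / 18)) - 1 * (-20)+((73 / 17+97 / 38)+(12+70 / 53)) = 196791153054635 / 718998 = 273701947.79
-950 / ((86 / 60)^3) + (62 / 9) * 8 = -191414528 / 715563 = -267.50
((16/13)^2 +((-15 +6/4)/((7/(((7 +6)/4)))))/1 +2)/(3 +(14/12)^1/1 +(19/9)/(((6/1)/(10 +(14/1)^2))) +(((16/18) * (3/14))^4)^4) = -5324781032036418247057665/148247396104606778542833764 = -0.04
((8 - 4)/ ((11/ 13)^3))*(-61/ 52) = -10309/ 1331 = -7.75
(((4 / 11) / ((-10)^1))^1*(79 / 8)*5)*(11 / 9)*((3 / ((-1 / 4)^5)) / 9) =20224 / 27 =749.04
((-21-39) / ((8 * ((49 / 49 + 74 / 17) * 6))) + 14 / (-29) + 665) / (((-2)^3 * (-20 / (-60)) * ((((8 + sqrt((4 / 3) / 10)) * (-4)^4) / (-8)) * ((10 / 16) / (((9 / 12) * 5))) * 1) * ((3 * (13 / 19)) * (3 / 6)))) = 5995413045 / 1051715392-399694203 * sqrt(30) / 8413723136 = 5.44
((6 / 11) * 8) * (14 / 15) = 224 / 55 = 4.07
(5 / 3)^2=25 / 9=2.78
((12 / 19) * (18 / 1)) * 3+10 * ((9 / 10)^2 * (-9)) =-7371 / 190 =-38.79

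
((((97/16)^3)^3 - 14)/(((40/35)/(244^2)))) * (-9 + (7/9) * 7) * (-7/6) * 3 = 138611993279679588276377/19327352832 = 7171804358545.26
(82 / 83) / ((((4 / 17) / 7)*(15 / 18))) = 14637 / 415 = 35.27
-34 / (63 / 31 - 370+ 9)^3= 506447 / 689003384576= 0.00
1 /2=0.50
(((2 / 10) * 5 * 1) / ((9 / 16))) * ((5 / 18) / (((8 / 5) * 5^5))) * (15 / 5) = 1 / 3375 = 0.00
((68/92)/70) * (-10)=-17/161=-0.11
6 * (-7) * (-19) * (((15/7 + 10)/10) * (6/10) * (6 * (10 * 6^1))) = 209304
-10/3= -3.33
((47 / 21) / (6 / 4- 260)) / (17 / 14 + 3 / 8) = -0.01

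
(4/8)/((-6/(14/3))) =-7/18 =-0.39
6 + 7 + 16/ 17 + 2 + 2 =305/ 17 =17.94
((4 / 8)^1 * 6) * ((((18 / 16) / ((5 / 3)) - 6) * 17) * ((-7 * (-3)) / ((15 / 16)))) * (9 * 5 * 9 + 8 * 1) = -62809866 / 25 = -2512394.64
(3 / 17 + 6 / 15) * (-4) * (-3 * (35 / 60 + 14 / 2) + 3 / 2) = 49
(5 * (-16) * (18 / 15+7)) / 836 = -0.78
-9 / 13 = -0.69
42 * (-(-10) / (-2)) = -210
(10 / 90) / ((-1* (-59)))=1 / 531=0.00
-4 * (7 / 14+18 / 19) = -110 / 19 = -5.79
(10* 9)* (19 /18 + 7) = 725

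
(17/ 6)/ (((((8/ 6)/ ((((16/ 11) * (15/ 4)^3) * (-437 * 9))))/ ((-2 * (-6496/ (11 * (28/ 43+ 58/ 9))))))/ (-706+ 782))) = -1347309090886500/ 166133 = -8109822195.99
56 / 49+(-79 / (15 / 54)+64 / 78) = -385526 / 1365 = -282.44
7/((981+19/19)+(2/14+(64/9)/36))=3969/556987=0.01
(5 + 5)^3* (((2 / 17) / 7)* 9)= 18000 / 119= 151.26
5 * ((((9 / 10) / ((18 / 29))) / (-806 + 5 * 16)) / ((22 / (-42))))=0.02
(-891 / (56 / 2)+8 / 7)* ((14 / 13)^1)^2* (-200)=1202600 / 169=7115.98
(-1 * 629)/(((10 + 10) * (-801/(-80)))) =-2516/801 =-3.14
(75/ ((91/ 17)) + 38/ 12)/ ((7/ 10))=46895/ 1911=24.54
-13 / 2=-6.50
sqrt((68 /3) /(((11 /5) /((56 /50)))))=4 * sqrt(19635) /165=3.40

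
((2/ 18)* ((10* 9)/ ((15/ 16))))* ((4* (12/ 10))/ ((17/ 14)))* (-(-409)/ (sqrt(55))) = 1465856* sqrt(55)/ 4675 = 2325.36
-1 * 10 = -10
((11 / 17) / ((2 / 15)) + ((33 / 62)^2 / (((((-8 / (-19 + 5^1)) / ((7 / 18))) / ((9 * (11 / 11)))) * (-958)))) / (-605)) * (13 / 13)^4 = 12152429097 / 2504135360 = 4.85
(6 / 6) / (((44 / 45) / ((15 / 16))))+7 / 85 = 62303 / 59840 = 1.04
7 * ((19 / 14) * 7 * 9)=598.50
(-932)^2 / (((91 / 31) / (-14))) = -53854688 / 13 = -4142668.31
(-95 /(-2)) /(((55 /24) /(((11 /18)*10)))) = 380 /3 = 126.67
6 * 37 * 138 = 30636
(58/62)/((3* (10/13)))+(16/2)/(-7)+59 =379289/6510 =58.26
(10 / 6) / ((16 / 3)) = 5 / 16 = 0.31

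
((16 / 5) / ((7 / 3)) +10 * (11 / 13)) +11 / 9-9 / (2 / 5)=-93733 / 8190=-11.44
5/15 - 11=-32/3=-10.67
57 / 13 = 4.38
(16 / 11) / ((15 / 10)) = 32 / 33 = 0.97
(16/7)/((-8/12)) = -24/7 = -3.43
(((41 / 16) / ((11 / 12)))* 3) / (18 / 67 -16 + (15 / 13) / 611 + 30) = 196374789 / 334158572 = 0.59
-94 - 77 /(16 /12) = -607 /4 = -151.75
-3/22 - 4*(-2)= 173/22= 7.86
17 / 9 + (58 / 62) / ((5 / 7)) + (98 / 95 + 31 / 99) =264923 / 58311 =4.54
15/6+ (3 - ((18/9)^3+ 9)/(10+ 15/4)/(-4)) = 639/110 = 5.81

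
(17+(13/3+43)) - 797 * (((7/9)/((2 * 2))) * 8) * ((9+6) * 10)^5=-282436874999807/3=-94145624999935.67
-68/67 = -1.01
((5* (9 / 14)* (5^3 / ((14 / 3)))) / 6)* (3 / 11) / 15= 1125 / 4312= 0.26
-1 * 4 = -4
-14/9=-1.56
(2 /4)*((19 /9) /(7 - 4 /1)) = 19 /54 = 0.35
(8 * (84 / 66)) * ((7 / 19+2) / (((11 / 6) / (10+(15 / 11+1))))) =4112640 / 25289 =162.63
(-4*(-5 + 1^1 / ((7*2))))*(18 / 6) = 414 / 7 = 59.14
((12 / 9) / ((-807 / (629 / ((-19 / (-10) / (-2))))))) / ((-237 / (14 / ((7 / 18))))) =-0.17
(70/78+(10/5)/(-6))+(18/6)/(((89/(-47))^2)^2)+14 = 36208515565/2446947399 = 14.80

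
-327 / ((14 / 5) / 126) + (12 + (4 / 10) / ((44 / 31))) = -1617299 / 110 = -14702.72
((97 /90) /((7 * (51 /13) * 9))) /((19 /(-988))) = -32786 /144585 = -0.23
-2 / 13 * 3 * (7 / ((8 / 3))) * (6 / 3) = -63 / 26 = -2.42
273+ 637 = 910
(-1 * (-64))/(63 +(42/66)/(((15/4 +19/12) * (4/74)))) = 22528/22953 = 0.98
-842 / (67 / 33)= -27786 / 67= -414.72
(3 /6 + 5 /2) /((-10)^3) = -0.00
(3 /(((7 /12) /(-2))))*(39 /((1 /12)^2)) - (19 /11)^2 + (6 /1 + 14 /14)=-48923190 /847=-57760.55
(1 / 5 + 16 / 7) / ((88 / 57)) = 4959 / 3080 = 1.61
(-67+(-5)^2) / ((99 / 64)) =-896 / 33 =-27.15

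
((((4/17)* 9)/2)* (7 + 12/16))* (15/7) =4185/238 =17.58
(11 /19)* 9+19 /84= 8677 /1596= 5.44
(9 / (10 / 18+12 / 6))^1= 81 / 23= 3.52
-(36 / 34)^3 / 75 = -1944 / 122825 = -0.02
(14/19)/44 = 7/418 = 0.02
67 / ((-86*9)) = -67 / 774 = -0.09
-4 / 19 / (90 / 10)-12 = -2056 / 171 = -12.02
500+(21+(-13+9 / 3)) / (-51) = 25489 / 51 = 499.78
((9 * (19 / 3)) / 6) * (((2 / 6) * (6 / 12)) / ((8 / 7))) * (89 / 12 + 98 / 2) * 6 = 90041 / 192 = 468.96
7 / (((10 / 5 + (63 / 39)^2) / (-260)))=-307580 / 779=-394.84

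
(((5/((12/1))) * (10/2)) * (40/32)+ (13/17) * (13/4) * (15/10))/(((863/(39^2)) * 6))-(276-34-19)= -221.14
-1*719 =-719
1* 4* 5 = 20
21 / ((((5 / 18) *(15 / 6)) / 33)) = 24948 / 25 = 997.92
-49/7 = -7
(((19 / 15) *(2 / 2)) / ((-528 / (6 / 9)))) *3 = -19 / 3960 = -0.00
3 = 3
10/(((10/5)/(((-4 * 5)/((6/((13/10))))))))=-65/3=-21.67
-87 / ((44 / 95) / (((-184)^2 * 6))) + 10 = -419729650 / 11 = -38157240.91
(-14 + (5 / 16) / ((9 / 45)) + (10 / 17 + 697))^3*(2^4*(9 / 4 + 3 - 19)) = -355981792879013455 / 5030912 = -70758898760.11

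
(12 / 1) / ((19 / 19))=12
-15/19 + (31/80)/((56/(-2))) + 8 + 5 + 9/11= 13.01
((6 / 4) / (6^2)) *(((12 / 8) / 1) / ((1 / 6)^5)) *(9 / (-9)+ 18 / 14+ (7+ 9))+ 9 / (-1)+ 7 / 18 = 996187 / 126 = 7906.25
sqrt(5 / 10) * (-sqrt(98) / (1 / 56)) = -392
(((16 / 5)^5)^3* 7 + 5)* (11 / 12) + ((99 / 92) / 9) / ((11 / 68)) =2041824029489048260121 / 8422851562500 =242414818.11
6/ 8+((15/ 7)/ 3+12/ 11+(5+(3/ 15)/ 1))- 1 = 10403/ 1540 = 6.76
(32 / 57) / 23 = 32 / 1311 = 0.02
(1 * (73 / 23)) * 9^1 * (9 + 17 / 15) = 33288 / 115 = 289.46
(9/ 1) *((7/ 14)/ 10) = 9/ 20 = 0.45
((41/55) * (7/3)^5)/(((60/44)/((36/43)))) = 2756348/87075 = 31.65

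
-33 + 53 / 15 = -442 / 15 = -29.47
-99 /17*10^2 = -9900 /17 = -582.35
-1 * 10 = -10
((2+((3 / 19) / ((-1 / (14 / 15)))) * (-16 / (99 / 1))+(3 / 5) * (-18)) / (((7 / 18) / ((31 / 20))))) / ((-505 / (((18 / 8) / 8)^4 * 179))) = 150251643603 / 1936759193600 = 0.08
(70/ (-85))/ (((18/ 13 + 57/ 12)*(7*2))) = -52/ 5423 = -0.01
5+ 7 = 12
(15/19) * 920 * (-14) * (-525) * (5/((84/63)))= 380362500/19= 20019078.95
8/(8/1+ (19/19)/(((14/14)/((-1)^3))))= 8/7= 1.14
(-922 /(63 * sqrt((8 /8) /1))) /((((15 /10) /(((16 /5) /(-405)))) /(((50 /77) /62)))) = 29504 /36542583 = 0.00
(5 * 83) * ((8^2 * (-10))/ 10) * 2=-53120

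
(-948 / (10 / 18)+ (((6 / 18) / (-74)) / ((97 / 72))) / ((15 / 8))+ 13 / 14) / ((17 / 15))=-1285398105 / 854182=-1504.83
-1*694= -694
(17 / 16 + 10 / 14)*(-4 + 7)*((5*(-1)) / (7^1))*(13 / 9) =-12935 / 2352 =-5.50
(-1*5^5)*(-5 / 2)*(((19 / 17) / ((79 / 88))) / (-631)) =-15.41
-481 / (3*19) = -8.44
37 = 37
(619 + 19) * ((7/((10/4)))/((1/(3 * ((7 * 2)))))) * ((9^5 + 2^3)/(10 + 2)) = 369247986.80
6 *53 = 318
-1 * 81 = -81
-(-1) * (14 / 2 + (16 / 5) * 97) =1587 / 5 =317.40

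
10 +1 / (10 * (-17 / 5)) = 339 / 34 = 9.97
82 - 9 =73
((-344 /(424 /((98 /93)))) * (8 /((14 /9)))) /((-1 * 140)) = 258 /8215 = 0.03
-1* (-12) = 12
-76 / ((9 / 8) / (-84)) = 17024 / 3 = 5674.67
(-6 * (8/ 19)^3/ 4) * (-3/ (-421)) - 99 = -285878565/ 2887639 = -99.00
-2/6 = -1/3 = -0.33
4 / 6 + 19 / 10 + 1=107 / 30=3.57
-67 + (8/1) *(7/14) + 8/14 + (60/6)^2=263/7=37.57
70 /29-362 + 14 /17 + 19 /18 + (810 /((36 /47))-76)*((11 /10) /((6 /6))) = 64065211 /88740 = 721.94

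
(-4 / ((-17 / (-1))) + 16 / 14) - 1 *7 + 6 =-11 / 119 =-0.09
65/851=0.08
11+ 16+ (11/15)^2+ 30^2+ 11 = 211171/225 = 938.54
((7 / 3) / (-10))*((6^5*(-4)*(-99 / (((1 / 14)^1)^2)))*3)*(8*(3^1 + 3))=-101395058688 / 5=-20279011737.60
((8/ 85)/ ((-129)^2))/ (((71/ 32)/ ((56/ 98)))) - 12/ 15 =-562398212/ 702999045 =-0.80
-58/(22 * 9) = -29/99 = -0.29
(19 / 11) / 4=19 / 44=0.43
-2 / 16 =-1 / 8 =-0.12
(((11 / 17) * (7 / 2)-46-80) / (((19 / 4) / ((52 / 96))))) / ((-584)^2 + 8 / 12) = -54691 / 1321935640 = -0.00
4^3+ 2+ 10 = 76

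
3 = 3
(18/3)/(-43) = -0.14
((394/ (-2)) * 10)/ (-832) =985/ 416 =2.37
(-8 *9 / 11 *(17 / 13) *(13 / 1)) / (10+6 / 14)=-8568 / 803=-10.67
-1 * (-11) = 11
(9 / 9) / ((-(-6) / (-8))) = -1.33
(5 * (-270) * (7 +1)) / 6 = -1800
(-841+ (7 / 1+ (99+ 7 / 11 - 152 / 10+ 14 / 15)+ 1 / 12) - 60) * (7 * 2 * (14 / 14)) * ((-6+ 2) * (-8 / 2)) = -29883896 / 165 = -181114.52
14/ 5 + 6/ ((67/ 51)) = 2468/ 335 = 7.37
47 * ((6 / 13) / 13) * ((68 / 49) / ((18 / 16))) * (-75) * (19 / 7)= -24289600 / 57967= -419.02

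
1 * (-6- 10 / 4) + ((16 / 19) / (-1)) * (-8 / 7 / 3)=-8.18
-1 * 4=-4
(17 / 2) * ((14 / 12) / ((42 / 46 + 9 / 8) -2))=782 / 3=260.67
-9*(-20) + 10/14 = 1265/7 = 180.71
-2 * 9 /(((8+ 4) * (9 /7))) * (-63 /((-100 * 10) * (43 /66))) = -4851 /43000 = -0.11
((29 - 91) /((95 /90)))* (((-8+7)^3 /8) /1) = 279 /38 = 7.34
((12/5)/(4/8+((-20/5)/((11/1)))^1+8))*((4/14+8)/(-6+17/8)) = -122496/194215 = -0.63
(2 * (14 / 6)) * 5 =23.33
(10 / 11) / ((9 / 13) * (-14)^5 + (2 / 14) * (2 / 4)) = -1820 / 745423921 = -0.00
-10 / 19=-0.53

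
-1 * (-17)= 17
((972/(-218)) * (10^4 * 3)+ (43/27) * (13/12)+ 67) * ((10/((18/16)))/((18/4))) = -188859715880/715149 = -264084.43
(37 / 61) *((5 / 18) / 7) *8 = 0.19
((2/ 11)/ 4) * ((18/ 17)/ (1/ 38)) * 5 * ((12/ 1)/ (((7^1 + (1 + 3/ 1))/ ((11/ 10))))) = 2052/ 187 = 10.97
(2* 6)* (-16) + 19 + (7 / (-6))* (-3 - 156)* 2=198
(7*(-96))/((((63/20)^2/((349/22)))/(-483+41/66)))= 35555561600/68607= 518249.76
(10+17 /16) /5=177 /80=2.21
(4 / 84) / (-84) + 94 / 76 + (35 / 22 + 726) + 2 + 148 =878.83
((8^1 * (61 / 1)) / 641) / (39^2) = 488 / 974961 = 0.00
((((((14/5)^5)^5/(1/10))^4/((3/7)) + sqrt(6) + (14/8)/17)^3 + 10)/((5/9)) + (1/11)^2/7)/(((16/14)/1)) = 2809443591482589035725764000000000000000000000000000000000000000000000000000000000000000000000000000000000000000000000000000000000000000000000000000.00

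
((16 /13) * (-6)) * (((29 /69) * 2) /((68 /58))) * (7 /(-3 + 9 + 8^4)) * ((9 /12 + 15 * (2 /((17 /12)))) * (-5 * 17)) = 16.84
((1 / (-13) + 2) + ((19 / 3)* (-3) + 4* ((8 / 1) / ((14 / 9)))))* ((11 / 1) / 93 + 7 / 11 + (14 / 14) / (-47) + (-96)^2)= 46973874242 / 1458457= 32207.93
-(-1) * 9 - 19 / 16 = 125 / 16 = 7.81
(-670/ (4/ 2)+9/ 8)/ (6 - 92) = 2671/ 688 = 3.88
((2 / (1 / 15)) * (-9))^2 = 72900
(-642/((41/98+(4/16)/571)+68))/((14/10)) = -51321480/7657159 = -6.70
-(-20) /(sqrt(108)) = 10* sqrt(3) /9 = 1.92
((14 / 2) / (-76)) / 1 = -0.09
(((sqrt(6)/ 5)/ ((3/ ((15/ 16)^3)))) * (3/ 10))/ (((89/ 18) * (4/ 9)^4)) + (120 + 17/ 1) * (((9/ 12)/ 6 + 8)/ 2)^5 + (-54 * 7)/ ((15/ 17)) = 7971615 * sqrt(6)/ 93323264 + 792553028333/ 5242880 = 151167.70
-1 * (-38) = 38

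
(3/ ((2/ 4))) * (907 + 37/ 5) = 27432/ 5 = 5486.40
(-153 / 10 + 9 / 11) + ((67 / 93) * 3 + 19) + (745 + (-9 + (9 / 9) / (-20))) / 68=8116851 / 463760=17.50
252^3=16003008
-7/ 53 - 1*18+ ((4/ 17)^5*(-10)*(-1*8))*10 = -1321064977/ 75252421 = -17.56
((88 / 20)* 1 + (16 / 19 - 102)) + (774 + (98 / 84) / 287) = 15827243 / 23370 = 677.25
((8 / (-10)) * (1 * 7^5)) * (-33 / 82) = 1109262 / 205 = 5411.03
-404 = -404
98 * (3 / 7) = 42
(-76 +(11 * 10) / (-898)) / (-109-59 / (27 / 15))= 307611 / 572924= 0.54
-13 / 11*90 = -1170 / 11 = -106.36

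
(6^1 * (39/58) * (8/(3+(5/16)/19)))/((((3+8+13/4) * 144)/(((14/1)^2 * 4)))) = 46592/11397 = 4.09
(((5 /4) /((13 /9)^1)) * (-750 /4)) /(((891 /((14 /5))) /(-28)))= 6125 /429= 14.28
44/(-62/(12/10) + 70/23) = -276/305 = -0.90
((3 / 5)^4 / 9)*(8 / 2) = 36 / 625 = 0.06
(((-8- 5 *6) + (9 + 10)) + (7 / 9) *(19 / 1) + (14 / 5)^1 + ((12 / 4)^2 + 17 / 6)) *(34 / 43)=15929 / 1935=8.23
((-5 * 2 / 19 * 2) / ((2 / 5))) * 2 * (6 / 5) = -120 / 19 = -6.32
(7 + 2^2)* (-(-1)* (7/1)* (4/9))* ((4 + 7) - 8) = 308/3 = 102.67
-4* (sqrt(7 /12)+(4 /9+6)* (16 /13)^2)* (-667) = 1334* sqrt(21) /3+39614464 /1521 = 28082.73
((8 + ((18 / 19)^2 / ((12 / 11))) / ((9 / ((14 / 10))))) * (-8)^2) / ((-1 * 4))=-234736 / 1805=-130.05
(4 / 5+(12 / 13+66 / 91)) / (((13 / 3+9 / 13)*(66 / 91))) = 7241 / 10780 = 0.67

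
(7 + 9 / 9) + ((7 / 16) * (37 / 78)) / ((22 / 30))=37903 / 4576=8.28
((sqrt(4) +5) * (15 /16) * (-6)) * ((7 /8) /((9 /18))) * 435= -959175 /32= -29974.22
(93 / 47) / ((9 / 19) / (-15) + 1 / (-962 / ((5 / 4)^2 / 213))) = -28965512160 / 462379561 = -62.64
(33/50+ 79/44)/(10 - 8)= 2701/2200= 1.23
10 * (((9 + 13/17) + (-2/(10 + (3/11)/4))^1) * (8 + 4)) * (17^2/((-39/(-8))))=391908480/5759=68051.48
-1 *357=-357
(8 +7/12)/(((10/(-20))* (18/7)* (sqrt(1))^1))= -721/108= -6.68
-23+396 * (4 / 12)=109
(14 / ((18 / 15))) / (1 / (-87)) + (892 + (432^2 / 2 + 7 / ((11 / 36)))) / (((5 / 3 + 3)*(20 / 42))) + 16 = 2277171 / 55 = 41403.11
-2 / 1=-2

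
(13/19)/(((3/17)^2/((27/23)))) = 11271/437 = 25.79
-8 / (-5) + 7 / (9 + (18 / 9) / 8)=436 / 185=2.36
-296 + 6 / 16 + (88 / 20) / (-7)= -82951 / 280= -296.25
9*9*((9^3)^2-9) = 43045992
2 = 2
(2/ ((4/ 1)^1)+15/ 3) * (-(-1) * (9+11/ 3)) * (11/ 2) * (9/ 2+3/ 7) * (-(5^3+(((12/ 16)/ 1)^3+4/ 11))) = -425674271/ 1792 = -237541.45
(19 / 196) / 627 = 1 / 6468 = 0.00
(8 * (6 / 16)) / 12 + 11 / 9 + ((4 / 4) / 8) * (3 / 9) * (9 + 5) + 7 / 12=95 / 36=2.64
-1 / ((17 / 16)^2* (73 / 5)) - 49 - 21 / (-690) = -237909911 / 4852310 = -49.03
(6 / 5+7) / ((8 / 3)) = 123 / 40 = 3.08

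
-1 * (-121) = 121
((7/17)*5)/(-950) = -7/3230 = -0.00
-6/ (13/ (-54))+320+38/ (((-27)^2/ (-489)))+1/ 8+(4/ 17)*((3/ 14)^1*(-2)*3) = 319.26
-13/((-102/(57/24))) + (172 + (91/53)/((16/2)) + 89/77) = 173.67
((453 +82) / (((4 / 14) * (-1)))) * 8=-14980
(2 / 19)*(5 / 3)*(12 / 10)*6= 24 / 19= 1.26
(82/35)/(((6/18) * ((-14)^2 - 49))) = 82/1715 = 0.05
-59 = -59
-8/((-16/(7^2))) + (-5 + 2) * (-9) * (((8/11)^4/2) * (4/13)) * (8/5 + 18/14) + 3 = 411070193/13323310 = 30.85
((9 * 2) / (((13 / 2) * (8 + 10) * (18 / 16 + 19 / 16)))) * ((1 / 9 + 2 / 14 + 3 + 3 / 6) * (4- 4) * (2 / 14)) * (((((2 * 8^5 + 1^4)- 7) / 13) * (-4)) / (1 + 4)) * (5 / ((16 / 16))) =0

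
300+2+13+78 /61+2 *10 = 20513 /61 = 336.28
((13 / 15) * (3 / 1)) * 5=13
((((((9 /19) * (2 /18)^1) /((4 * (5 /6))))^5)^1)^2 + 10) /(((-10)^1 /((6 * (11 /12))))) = -6744172883581100000649539 /1226213251560200000000000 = -5.50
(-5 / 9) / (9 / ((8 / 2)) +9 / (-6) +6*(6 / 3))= -0.04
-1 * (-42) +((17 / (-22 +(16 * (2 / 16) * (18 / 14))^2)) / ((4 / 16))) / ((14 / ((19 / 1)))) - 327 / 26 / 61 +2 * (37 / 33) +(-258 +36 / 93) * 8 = -95179533211 / 47051862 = -2022.86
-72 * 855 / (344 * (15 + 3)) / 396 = -95 / 3784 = -0.03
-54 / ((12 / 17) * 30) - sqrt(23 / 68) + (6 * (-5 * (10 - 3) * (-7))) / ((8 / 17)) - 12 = 15546 / 5 - sqrt(391) / 34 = 3108.62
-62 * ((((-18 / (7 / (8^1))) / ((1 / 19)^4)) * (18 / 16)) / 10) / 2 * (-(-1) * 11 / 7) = 3599596341 / 245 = 14692229.96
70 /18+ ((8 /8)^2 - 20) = -136 /9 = -15.11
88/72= 11/9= 1.22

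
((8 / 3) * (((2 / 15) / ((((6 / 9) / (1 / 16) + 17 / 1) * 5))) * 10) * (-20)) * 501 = -21376 / 83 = -257.54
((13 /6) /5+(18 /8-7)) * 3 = -12.95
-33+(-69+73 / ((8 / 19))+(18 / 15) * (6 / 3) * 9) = 3719 / 40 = 92.98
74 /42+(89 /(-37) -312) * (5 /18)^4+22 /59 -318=-509694241453 /1604138256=-317.74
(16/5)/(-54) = -8/135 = -0.06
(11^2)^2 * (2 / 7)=29282 / 7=4183.14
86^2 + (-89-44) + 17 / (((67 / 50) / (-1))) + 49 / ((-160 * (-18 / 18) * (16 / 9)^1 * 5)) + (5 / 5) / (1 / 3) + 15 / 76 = 7253.55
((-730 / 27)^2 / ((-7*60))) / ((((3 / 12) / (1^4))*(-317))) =106580 / 4852953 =0.02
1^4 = 1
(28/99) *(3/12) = 7/99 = 0.07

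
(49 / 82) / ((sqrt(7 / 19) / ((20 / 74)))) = 35*sqrt(133) / 1517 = 0.27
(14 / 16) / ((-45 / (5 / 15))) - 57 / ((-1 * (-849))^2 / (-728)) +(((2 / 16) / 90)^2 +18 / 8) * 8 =93681023509 / 5189767200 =18.05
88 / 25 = 3.52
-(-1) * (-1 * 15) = -15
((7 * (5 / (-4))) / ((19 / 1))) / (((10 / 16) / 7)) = -98 / 19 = -5.16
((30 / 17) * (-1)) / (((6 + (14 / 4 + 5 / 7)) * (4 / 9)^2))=-8505 / 9724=-0.87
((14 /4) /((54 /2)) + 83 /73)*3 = 4993 /1314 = 3.80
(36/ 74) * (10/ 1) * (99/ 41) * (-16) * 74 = -570240/ 41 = -13908.29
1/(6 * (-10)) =-1/60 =-0.02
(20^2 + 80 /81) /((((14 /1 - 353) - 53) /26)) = -15080 /567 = -26.60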